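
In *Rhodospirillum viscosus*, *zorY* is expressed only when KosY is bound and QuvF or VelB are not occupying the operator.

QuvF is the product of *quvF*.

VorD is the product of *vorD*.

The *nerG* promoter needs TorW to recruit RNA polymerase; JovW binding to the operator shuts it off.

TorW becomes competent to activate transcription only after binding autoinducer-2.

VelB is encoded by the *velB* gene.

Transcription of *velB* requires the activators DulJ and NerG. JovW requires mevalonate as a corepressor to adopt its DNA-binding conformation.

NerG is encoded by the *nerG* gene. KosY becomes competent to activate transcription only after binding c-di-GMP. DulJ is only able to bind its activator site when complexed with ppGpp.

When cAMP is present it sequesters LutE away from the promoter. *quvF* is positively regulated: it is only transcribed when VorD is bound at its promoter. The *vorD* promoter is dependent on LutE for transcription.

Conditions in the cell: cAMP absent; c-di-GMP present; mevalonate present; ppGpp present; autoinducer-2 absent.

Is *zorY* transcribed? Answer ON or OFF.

cAMP is absent, so LutE is active.
No repressor is bound and LutE is active, so *vorD* is transcribed.
So VorD is produced and active.
No repressor is bound and VorD is active, so *quvF* is transcribed.
So QuvF is produced and active.
c-di-GMP is present, so KosY is active.
ppGpp is present, so DulJ is active.
Mevalonate is present, so JovW is active.
Autoinducer-2 is absent, so TorW is inactive.
With repressor JovW bound, *nerG* is not transcribed.
So NerG is not produced.
Required activator NerG is absent, so *velB* is not transcribed.
So VelB is not produced.
With repressor QuvF bound, *zorY* is not transcribed.

OFF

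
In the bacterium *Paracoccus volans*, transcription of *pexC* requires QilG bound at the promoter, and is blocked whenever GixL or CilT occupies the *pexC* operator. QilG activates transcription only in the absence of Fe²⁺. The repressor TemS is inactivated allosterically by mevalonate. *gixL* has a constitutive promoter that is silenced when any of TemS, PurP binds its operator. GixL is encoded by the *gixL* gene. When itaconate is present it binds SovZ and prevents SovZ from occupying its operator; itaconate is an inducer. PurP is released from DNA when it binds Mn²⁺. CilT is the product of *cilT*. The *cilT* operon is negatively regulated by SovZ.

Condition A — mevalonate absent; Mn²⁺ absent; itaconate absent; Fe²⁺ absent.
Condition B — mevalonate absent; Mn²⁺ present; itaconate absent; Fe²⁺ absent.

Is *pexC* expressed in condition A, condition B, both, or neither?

Condition A:
Mevalonate is absent, so TemS is active.
Mn²⁺ is absent, so PurP is active.
With repressor TemS bound, *gixL* is not transcribed.
So GixL is not produced.
Itaconate is absent, so SovZ is active.
With repressor SovZ bound, *cilT* is not transcribed.
So CilT is not produced.
Fe²⁺ is absent, so QilG is active.
No repressor is bound and QilG is active, so *pexC* is transcribed.
→ *pexC* is ON in A.
Condition B:
Mevalonate is absent, so TemS is active.
Mn²⁺ is present, so PurP is inactive.
With repressor TemS bound, *gixL* is not transcribed.
So GixL is not produced.
Itaconate is absent, so SovZ is active.
With repressor SovZ bound, *cilT* is not transcribed.
So CilT is not produced.
Fe²⁺ is absent, so QilG is active.
No repressor is bound and QilG is active, so *pexC* is transcribed.
→ *pexC* is ON in B.

both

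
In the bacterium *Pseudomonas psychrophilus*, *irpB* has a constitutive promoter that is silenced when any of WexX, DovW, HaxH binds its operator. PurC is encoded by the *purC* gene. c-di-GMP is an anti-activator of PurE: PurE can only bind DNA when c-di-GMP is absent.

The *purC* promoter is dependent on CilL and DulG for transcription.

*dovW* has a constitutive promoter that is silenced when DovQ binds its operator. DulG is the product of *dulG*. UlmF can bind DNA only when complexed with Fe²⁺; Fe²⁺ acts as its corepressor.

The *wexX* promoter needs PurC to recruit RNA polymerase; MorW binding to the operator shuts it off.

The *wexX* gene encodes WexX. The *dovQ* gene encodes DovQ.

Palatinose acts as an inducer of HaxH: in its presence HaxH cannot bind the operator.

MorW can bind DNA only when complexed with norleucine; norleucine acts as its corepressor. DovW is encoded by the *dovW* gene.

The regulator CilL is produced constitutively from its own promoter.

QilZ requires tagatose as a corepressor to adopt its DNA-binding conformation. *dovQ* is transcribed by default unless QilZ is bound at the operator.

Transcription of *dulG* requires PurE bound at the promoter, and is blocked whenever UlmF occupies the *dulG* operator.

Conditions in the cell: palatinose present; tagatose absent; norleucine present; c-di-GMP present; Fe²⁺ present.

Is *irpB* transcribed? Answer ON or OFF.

ON

Norleucine is present, so MorW is active.
CilL is produced constitutively and is active.
Fe²⁺ is present, so UlmF is active.
c-di-GMP is present, so PurE is inactive.
With repressor UlmF bound, *dulG* is not transcribed.
So DulG is not produced.
Required activator DulG is absent, so *purC* is not transcribed.
So PurC is not produced.
With repressor MorW bound, *wexX* is not transcribed.
So WexX is not produced.
Tagatose is absent, so QilZ is inactive.
With no repressor bound, *dovQ* is transcribed.
So DovQ is produced and active.
With repressor DovQ bound, *dovW* is not transcribed.
So DovW is not produced.
Palatinose is present, so HaxH is inactive.
With no repressor bound, *irpB* is transcribed.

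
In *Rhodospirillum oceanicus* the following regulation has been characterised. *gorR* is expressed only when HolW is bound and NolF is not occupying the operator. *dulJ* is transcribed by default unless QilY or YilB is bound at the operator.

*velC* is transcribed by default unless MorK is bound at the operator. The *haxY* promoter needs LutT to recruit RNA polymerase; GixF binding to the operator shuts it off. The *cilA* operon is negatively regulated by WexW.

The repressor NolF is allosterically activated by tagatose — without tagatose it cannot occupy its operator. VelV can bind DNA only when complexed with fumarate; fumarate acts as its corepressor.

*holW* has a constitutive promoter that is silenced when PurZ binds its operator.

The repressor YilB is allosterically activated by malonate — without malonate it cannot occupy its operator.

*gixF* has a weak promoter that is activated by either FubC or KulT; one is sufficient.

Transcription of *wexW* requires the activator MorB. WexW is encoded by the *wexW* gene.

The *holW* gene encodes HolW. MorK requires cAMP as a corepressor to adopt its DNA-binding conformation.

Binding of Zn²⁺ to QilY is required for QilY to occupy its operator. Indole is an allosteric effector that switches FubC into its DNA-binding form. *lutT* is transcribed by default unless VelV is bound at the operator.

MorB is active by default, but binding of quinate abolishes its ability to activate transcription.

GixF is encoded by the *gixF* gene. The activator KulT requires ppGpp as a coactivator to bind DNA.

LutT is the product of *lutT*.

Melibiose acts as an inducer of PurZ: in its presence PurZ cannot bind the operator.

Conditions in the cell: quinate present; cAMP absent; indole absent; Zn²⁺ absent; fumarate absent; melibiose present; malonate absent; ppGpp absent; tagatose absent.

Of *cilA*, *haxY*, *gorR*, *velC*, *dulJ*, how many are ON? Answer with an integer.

5

Quinate is present, so MorB is inactive.
Required activator MorB is absent, so *wexW* is not transcribed.
So WexW is not produced.
With no repressor bound, *cilA* is transcribed.
→ *cilA* is ON.
Indole is absent, so FubC is inactive.
ppGpp is absent, so KulT is inactive.
No activator is available at the *gixF* promoter, so *gixF* is not transcribed.
So GixF is not produced.
Fumarate is absent, so VelV is inactive.
With no repressor bound, *lutT* is transcribed.
So LutT is produced and active.
No repressor is bound and LutT is active, so *haxY* is transcribed.
→ *haxY* is ON.
Tagatose is absent, so NolF is inactive.
Melibiose is present, so PurZ is inactive.
With no repressor bound, *holW* is transcribed.
So HolW is produced and active.
No repressor is bound and HolW is active, so *gorR* is transcribed.
→ *gorR* is ON.
cAMP is absent, so MorK is inactive.
With no repressor bound, *velC* is transcribed.
→ *velC* is ON.
Zn²⁺ is absent, so QilY is inactive.
Malonate is absent, so YilB is inactive.
With no repressor bound, *dulJ* is transcribed.
→ *dulJ* is ON.
5 of the 5 genes are transcribed.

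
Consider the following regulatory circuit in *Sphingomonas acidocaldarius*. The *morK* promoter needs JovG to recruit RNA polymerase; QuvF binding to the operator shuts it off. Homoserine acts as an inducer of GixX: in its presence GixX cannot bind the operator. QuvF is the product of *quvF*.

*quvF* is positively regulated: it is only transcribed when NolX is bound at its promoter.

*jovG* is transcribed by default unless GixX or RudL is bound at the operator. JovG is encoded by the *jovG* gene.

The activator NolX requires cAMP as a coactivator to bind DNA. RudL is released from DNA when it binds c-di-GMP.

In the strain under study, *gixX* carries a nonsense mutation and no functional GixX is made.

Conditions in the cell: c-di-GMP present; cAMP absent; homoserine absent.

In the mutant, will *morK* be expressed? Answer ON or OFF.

ON

cAMP is absent, so NolX is inactive.
Required activator NolX is absent, so *quvF* is not transcribed.
So QuvF is not produced.
GixX is non-functional in this strain, so it has no effect.
c-di-GMP is present, so RudL is inactive.
With no repressor bound, *jovG* is transcribed.
So JovG is produced and active.
No repressor is bound and JovG is active, so *morK* is transcribed.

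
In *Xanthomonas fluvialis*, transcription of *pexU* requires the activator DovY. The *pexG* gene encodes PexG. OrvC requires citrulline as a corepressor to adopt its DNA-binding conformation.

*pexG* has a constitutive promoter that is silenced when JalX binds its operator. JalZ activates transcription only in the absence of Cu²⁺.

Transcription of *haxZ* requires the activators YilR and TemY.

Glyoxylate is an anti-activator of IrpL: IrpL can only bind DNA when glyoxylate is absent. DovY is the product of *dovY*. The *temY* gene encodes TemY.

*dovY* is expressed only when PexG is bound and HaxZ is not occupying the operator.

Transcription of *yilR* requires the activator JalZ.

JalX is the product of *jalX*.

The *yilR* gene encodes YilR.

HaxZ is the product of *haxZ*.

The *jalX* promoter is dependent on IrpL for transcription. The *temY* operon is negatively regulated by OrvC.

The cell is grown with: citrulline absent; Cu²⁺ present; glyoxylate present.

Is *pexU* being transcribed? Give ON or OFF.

ON

Cu²⁺ is present, so JalZ is inactive.
Required activator JalZ is absent, so *yilR* is not transcribed.
So YilR is not produced.
Citrulline is absent, so OrvC is inactive.
With no repressor bound, *temY* is transcribed.
So TemY is produced and active.
Required activator YilR is absent, so *haxZ* is not transcribed.
So HaxZ is not produced.
Glyoxylate is present, so IrpL is inactive.
Required activator IrpL is absent, so *jalX* is not transcribed.
So JalX is not produced.
With no repressor bound, *pexG* is transcribed.
So PexG is produced and active.
No repressor is bound and PexG is active, so *dovY* is transcribed.
So DovY is produced and active.
No repressor is bound and DovY is active, so *pexU* is transcribed.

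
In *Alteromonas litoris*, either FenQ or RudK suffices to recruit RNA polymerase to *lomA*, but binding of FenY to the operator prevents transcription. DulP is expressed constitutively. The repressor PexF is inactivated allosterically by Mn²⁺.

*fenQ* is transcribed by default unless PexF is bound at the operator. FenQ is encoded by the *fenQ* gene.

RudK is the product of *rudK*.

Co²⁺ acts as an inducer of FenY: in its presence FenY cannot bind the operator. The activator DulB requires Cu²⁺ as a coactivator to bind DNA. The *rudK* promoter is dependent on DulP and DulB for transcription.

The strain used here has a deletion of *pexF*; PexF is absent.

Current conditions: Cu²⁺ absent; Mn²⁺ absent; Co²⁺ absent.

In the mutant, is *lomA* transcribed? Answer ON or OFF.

OFF

Co²⁺ is absent, so FenY is active.
PexF is non-functional in this strain, so it has no effect.
With no repressor bound, *fenQ* is transcribed.
So FenQ is produced and active.
DulP is produced constitutively and is active.
Cu²⁺ is absent, so DulB is inactive.
Required activator DulB is absent, so *rudK* is not transcribed.
So RudK is not produced.
With repressor FenY bound, *lomA* is not transcribed.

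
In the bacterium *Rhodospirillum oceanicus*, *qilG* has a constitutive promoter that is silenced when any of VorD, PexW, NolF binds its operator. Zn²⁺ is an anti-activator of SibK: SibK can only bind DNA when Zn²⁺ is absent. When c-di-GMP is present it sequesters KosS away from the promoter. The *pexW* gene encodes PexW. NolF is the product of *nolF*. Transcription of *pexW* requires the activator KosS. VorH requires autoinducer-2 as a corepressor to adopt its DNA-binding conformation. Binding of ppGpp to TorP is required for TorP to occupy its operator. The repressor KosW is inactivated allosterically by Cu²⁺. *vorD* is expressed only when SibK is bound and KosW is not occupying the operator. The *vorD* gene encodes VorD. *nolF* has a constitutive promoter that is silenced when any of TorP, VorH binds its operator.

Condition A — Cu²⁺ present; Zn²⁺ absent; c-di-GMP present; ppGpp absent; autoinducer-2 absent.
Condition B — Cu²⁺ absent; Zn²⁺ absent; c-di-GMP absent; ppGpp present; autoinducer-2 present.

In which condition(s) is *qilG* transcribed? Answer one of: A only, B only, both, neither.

neither

Condition A:
Cu²⁺ is present, so KosW is inactive.
Zn²⁺ is absent, so SibK is active.
No repressor is bound and SibK is active, so *vorD* is transcribed.
So VorD is produced and active.
c-di-GMP is present, so KosS is inactive.
Required activator KosS is absent, so *pexW* is not transcribed.
So PexW is not produced.
ppGpp is absent, so TorP is inactive.
Autoinducer-2 is absent, so VorH is inactive.
With no repressor bound, *nolF* is transcribed.
So NolF is produced and active.
With repressor VorD bound, *qilG* is not transcribed.
→ *qilG* is OFF in A.
Condition B:
Cu²⁺ is absent, so KosW is active.
Zn²⁺ is absent, so SibK is active.
With repressor KosW bound, *vorD* is not transcribed.
So VorD is not produced.
c-di-GMP is absent, so KosS is active.
No repressor is bound and KosS is active, so *pexW* is transcribed.
So PexW is produced and active.
ppGpp is present, so TorP is active.
Autoinducer-2 is present, so VorH is active.
With repressor TorP bound, *nolF* is not transcribed.
So NolF is not produced.
With repressor PexW bound, *qilG* is not transcribed.
→ *qilG* is OFF in B.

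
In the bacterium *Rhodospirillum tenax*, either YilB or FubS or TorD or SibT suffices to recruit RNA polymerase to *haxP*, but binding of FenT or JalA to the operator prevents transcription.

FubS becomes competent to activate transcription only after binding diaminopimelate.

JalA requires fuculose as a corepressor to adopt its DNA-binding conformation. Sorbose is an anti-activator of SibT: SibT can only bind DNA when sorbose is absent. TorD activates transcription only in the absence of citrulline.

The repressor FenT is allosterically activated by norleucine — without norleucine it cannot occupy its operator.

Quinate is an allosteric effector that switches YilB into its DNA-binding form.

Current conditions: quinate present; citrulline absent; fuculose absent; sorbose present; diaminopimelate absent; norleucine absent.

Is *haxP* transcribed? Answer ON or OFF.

ON

Norleucine is absent, so FenT is inactive.
Fuculose is absent, so JalA is inactive.
Quinate is present, so YilB is active.
Diaminopimelate is absent, so FubS is inactive.
Citrulline is absent, so TorD is active.
Sorbose is present, so SibT is inactive.
Activator YilB is present, so *haxP* is transcribed.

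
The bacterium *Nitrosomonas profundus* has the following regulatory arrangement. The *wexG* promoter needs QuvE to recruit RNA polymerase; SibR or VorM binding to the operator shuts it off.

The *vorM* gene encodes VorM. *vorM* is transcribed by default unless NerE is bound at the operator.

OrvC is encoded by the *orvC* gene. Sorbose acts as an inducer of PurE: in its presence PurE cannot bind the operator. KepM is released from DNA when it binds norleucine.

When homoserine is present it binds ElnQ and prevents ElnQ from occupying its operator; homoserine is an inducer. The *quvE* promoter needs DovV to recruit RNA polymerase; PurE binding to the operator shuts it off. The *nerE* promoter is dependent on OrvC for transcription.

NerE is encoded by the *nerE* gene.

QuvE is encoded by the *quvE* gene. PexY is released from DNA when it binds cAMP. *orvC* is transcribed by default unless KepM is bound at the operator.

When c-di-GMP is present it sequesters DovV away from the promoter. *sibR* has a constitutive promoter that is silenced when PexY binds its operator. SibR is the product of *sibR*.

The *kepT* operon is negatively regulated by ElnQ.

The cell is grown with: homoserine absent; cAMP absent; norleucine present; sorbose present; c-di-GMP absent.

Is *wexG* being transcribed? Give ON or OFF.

cAMP is absent, so PexY is active.
With repressor PexY bound, *sibR* is not transcribed.
So SibR is not produced.
Norleucine is present, so KepM is inactive.
With no repressor bound, *orvC* is transcribed.
So OrvC is produced and active.
No repressor is bound and OrvC is active, so *nerE* is transcribed.
So NerE is produced and active.
With repressor NerE bound, *vorM* is not transcribed.
So VorM is not produced.
c-di-GMP is absent, so DovV is active.
Sorbose is present, so PurE is inactive.
No repressor is bound and DovV is active, so *quvE* is transcribed.
So QuvE is produced and active.
No repressor is bound and QuvE is active, so *wexG* is transcribed.

ON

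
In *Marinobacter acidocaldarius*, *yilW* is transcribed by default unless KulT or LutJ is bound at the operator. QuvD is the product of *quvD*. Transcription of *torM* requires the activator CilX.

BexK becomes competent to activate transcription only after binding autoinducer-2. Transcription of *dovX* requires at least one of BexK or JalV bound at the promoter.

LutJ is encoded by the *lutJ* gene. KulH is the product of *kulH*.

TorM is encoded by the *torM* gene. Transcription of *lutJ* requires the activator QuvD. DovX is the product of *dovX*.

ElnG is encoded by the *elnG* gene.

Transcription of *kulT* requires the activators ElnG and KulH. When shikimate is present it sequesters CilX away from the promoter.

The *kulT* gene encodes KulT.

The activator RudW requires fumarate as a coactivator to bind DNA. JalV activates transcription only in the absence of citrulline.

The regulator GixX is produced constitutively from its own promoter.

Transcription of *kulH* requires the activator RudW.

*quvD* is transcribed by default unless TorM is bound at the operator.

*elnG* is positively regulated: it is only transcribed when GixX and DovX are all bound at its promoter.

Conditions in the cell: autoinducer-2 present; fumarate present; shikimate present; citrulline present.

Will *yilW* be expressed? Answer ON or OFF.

OFF

GixX is produced constitutively and is active.
Autoinducer-2 is present, so BexK is active.
Citrulline is present, so JalV is inactive.
Activator BexK is present, so *dovX* is transcribed.
So DovX is produced and active.
No repressor is bound and GixX and DovX are active, so *elnG* is transcribed.
So ElnG is produced and active.
Fumarate is present, so RudW is active.
No repressor is bound and RudW is active, so *kulH* is transcribed.
So KulH is produced and active.
No repressor is bound and ElnG and KulH are active, so *kulT* is transcribed.
So KulT is produced and active.
Shikimate is present, so CilX is inactive.
Required activator CilX is absent, so *torM* is not transcribed.
So TorM is not produced.
With no repressor bound, *quvD* is transcribed.
So QuvD is produced and active.
No repressor is bound and QuvD is active, so *lutJ* is transcribed.
So LutJ is produced and active.
With repressor KulT bound, *yilW* is not transcribed.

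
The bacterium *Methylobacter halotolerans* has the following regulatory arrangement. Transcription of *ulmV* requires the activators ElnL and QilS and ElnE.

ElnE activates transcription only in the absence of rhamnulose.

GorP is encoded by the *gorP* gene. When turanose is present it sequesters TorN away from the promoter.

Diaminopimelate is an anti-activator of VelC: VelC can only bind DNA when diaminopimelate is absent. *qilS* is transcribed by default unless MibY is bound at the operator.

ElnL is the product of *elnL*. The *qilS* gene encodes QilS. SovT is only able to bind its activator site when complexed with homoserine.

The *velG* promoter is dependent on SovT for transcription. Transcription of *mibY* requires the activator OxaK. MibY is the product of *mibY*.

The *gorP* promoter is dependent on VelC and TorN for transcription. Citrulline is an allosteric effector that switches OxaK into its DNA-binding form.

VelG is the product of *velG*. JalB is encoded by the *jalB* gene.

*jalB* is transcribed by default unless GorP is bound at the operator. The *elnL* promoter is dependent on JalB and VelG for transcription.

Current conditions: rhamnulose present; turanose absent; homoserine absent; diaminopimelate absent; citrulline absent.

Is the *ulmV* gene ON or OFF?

Diaminopimelate is absent, so VelC is active.
Turanose is absent, so TorN is active.
No repressor is bound and VelC and TorN are active, so *gorP* is transcribed.
So GorP is produced and active.
With repressor GorP bound, *jalB* is not transcribed.
So JalB is not produced.
Homoserine is absent, so SovT is inactive.
Required activator SovT is absent, so *velG* is not transcribed.
So VelG is not produced.
Required activator JalB is absent, so *elnL* is not transcribed.
So ElnL is not produced.
Citrulline is absent, so OxaK is inactive.
Required activator OxaK is absent, so *mibY* is not transcribed.
So MibY is not produced.
With no repressor bound, *qilS* is transcribed.
So QilS is produced and active.
Rhamnulose is present, so ElnE is inactive.
Required activator ElnL is absent, so *ulmV* is not transcribed.

OFF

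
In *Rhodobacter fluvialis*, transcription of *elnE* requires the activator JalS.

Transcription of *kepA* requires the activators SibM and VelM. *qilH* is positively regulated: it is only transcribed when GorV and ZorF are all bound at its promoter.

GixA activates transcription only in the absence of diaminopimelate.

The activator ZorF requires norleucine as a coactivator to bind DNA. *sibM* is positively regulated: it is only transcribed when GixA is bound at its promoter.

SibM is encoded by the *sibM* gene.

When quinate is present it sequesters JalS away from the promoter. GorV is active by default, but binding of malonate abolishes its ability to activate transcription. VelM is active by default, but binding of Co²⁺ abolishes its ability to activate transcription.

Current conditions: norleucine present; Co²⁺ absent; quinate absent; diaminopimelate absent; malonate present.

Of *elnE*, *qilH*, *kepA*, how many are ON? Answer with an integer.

Quinate is absent, so JalS is active.
No repressor is bound and JalS is active, so *elnE* is transcribed.
→ *elnE* is ON.
Malonate is present, so GorV is inactive.
Norleucine is present, so ZorF is active.
Required activator GorV is absent, so *qilH* is not transcribed.
→ *qilH* is OFF.
Diaminopimelate is absent, so GixA is active.
No repressor is bound and GixA is active, so *sibM* is transcribed.
So SibM is produced and active.
Co²⁺ is absent, so VelM is active.
No repressor is bound and SibM and VelM are active, so *kepA* is transcribed.
→ *kepA* is ON.
2 of the 3 genes are transcribed.

2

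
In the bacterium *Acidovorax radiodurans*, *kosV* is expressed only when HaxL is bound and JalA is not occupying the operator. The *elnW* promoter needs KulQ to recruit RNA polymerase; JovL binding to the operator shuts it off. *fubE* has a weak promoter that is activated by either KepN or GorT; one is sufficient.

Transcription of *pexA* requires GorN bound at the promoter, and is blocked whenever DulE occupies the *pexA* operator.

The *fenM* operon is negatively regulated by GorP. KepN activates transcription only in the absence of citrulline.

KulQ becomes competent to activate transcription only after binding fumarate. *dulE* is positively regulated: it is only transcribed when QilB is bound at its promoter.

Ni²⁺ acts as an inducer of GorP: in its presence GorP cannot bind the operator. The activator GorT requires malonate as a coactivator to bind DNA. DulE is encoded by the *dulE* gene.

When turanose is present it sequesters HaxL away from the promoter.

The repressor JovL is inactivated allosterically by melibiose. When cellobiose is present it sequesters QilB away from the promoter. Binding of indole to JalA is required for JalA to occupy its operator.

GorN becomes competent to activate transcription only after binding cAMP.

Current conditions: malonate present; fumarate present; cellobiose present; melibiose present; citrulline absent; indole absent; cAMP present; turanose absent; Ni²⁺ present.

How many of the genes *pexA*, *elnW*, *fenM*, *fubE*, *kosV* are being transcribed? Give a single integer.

Cellobiose is present, so QilB is inactive.
Required activator QilB is absent, so *dulE* is not transcribed.
So DulE is not produced.
cAMP is present, so GorN is active.
No repressor is bound and GorN is active, so *pexA* is transcribed.
→ *pexA* is ON.
Fumarate is present, so KulQ is active.
Melibiose is present, so JovL is inactive.
No repressor is bound and KulQ is active, so *elnW* is transcribed.
→ *elnW* is ON.
Ni²⁺ is present, so GorP is inactive.
With no repressor bound, *fenM* is transcribed.
→ *fenM* is ON.
Citrulline is absent, so KepN is active.
Malonate is present, so GorT is active.
Activator KepN is present, so *fubE* is transcribed.
→ *fubE* is ON.
Indole is absent, so JalA is inactive.
Turanose is absent, so HaxL is active.
No repressor is bound and HaxL is active, so *kosV* is transcribed.
→ *kosV* is ON.
5 of the 5 genes are transcribed.

5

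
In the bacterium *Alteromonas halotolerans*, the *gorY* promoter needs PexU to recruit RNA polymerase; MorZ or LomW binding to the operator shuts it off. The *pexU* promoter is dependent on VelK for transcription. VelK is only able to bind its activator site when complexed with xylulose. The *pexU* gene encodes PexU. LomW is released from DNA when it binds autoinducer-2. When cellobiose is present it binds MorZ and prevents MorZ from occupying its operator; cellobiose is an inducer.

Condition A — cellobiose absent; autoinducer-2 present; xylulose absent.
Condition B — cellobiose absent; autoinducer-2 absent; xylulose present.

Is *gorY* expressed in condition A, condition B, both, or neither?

Condition A:
Cellobiose is absent, so MorZ is active.
Autoinducer-2 is present, so LomW is inactive.
Xylulose is absent, so VelK is inactive.
Required activator VelK is absent, so *pexU* is not transcribed.
So PexU is not produced.
With repressor MorZ bound, *gorY* is not transcribed.
→ *gorY* is OFF in A.
Condition B:
Cellobiose is absent, so MorZ is active.
Autoinducer-2 is absent, so LomW is active.
Xylulose is present, so VelK is active.
No repressor is bound and VelK is active, so *pexU* is transcribed.
So PexU is produced and active.
With repressor MorZ bound, *gorY* is not transcribed.
→ *gorY* is OFF in B.

neither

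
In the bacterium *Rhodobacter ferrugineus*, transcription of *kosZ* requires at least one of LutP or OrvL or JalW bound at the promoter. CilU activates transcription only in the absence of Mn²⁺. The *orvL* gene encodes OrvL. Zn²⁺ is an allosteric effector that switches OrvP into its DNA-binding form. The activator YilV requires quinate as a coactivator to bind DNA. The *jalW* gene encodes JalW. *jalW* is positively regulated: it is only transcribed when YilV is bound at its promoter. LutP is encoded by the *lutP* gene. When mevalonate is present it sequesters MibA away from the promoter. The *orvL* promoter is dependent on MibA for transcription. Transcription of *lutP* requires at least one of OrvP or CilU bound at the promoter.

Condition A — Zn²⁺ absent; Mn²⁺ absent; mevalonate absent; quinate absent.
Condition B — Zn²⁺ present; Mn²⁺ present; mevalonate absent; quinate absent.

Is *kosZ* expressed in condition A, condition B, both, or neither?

Condition A:
Zn²⁺ is absent, so OrvP is inactive.
Mn²⁺ is absent, so CilU is active.
Activator CilU is present, so *lutP* is transcribed.
So LutP is produced and active.
Mevalonate is absent, so MibA is active.
No repressor is bound and MibA is active, so *orvL* is transcribed.
So OrvL is produced and active.
Quinate is absent, so YilV is inactive.
Required activator YilV is absent, so *jalW* is not transcribed.
So JalW is not produced.
Activator LutP is present, so *kosZ* is transcribed.
→ *kosZ* is ON in A.
Condition B:
Zn²⁺ is present, so OrvP is active.
Mn²⁺ is present, so CilU is inactive.
Activator OrvP is present, so *lutP* is transcribed.
So LutP is produced and active.
Mevalonate is absent, so MibA is active.
No repressor is bound and MibA is active, so *orvL* is transcribed.
So OrvL is produced and active.
Quinate is absent, so YilV is inactive.
Required activator YilV is absent, so *jalW* is not transcribed.
So JalW is not produced.
Activator LutP is present, so *kosZ* is transcribed.
→ *kosZ* is ON in B.

both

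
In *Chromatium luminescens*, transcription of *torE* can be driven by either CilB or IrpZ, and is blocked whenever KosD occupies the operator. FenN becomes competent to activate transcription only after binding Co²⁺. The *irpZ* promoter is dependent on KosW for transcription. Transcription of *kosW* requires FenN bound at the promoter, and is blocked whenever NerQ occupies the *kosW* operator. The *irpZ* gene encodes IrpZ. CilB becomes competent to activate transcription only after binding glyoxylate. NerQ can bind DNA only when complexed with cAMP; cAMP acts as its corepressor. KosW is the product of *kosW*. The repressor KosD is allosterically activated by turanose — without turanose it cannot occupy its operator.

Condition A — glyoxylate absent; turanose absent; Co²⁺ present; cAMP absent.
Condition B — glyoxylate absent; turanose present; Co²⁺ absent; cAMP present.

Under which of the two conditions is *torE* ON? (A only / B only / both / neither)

A only

Condition A:
Glyoxylate is absent, so CilB is inactive.
Turanose is absent, so KosD is inactive.
Co²⁺ is present, so FenN is active.
cAMP is absent, so NerQ is inactive.
No repressor is bound and FenN is active, so *kosW* is transcribed.
So KosW is produced and active.
No repressor is bound and KosW is active, so *irpZ* is transcribed.
So IrpZ is produced and active.
Activator IrpZ is present, so *torE* is transcribed.
→ *torE* is ON in A.
Condition B:
Glyoxylate is absent, so CilB is inactive.
Turanose is present, so KosD is active.
Co²⁺ is absent, so FenN is inactive.
cAMP is present, so NerQ is active.
With repressor NerQ bound, *kosW* is not transcribed.
So KosW is not produced.
Required activator KosW is absent, so *irpZ* is not transcribed.
So IrpZ is not produced.
With repressor KosD bound, *torE* is not transcribed.
→ *torE* is OFF in B.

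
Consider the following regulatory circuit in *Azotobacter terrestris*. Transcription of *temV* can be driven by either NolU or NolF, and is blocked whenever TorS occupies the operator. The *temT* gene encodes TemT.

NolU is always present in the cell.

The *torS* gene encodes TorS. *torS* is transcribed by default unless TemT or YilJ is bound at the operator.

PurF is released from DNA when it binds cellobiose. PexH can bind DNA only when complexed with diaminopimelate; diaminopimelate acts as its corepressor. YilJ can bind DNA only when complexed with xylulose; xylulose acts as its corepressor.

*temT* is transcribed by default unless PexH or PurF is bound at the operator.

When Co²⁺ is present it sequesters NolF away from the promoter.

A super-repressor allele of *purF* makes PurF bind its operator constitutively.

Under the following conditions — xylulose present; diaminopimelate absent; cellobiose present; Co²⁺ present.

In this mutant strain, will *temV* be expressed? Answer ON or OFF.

ON

NolU is produced constitutively and is active.
Diaminopimelate is absent, so PexH is inactive.
PurF is constitutively active in this strain.
With repressor PurF bound, *temT* is not transcribed.
So TemT is not produced.
Xylulose is present, so YilJ is active.
With repressor YilJ bound, *torS* is not transcribed.
So TorS is not produced.
Co²⁺ is present, so NolF is inactive.
Activator NolU is present, so *temV* is transcribed.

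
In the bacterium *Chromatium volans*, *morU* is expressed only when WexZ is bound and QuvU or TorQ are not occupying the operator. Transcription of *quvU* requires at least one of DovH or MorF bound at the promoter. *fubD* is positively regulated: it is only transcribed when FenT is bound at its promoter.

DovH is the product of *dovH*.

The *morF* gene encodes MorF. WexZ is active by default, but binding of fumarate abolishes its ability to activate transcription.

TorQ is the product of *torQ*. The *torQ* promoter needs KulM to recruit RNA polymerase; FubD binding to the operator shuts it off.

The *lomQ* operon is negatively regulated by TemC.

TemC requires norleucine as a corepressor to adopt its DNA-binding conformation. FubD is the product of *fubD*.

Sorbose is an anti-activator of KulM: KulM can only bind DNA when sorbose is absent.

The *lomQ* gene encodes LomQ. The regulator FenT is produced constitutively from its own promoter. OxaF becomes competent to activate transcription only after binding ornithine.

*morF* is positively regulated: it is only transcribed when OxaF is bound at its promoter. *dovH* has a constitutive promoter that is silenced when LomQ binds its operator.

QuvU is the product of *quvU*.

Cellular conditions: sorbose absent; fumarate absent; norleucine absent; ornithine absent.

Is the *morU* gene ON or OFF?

ON

Fumarate is absent, so WexZ is active.
Norleucine is absent, so TemC is inactive.
With no repressor bound, *lomQ* is transcribed.
So LomQ is produced and active.
With repressor LomQ bound, *dovH* is not transcribed.
So DovH is not produced.
Ornithine is absent, so OxaF is inactive.
Required activator OxaF is absent, so *morF* is not transcribed.
So MorF is not produced.
No activator is available at the *quvU* promoter, so *quvU* is not transcribed.
So QuvU is not produced.
FenT is produced constitutively and is active.
No repressor is bound and FenT is active, so *fubD* is transcribed.
So FubD is produced and active.
Sorbose is absent, so KulM is active.
With repressor FubD bound, *torQ* is not transcribed.
So TorQ is not produced.
No repressor is bound and WexZ is active, so *morU* is transcribed.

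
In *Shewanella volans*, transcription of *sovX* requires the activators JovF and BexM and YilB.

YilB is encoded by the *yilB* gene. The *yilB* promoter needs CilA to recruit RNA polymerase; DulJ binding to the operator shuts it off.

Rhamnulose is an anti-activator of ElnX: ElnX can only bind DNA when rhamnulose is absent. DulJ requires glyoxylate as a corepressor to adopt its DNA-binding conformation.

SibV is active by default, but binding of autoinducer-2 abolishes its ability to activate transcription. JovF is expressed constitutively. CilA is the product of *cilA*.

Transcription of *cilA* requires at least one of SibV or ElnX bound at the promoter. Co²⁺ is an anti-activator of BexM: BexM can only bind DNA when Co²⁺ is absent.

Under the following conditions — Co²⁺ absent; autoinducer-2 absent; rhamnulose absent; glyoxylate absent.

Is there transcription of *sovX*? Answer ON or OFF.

JovF is produced constitutively and is active.
Co²⁺ is absent, so BexM is active.
Glyoxylate is absent, so DulJ is inactive.
Autoinducer-2 is absent, so SibV is active.
Rhamnulose is absent, so ElnX is active.
Activator SibV is present, so *cilA* is transcribed.
So CilA is produced and active.
No repressor is bound and CilA is active, so *yilB* is transcribed.
So YilB is produced and active.
No repressor is bound and JovF and BexM and YilB are active, so *sovX* is transcribed.

ON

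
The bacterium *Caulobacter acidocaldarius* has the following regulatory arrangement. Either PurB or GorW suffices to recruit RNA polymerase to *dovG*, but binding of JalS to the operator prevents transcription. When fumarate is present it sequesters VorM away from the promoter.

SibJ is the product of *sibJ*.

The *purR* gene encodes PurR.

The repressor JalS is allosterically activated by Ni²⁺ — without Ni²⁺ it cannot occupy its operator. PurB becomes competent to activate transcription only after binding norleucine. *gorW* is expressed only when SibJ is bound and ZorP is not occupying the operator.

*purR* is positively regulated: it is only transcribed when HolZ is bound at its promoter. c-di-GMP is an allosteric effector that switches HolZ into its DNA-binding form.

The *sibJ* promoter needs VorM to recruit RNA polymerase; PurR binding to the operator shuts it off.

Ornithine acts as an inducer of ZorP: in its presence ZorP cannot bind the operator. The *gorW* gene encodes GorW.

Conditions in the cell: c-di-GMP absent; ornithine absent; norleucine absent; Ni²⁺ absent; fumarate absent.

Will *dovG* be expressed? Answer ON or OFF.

Ni²⁺ is absent, so JalS is inactive.
Norleucine is absent, so PurB is inactive.
Ornithine is absent, so ZorP is active.
Fumarate is absent, so VorM is active.
c-di-GMP is absent, so HolZ is inactive.
Required activator HolZ is absent, so *purR* is not transcribed.
So PurR is not produced.
No repressor is bound and VorM is active, so *sibJ* is transcribed.
So SibJ is produced and active.
With repressor ZorP bound, *gorW* is not transcribed.
So GorW is not produced.
No activator is available at the *dovG* promoter, so *dovG* is not transcribed.

OFF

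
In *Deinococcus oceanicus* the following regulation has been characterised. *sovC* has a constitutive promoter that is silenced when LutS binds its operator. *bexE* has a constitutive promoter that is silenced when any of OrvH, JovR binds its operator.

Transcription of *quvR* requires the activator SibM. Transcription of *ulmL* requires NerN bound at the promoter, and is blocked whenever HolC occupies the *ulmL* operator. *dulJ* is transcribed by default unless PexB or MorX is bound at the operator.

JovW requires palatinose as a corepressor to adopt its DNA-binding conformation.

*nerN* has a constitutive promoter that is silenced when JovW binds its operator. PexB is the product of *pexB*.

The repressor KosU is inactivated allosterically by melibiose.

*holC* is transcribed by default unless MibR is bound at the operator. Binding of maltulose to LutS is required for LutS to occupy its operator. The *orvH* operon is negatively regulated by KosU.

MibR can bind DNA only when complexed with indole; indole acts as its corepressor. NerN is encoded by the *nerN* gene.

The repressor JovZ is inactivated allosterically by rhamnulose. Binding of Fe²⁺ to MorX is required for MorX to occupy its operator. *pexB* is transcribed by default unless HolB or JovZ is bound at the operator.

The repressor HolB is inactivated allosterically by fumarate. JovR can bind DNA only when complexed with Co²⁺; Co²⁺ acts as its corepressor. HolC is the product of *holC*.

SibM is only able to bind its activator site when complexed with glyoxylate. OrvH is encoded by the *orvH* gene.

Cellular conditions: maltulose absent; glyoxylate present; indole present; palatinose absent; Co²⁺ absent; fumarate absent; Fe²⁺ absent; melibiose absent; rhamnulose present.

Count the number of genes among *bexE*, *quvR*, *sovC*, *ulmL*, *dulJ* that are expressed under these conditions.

Melibiose is absent, so KosU is active.
With repressor KosU bound, *orvH* is not transcribed.
So OrvH is not produced.
Co²⁺ is absent, so JovR is inactive.
With no repressor bound, *bexE* is transcribed.
→ *bexE* is ON.
Glyoxylate is present, so SibM is active.
No repressor is bound and SibM is active, so *quvR* is transcribed.
→ *quvR* is ON.
Maltulose is absent, so LutS is inactive.
With no repressor bound, *sovC* is transcribed.
→ *sovC* is ON.
Palatinose is absent, so JovW is inactive.
With no repressor bound, *nerN* is transcribed.
So NerN is produced and active.
Indole is present, so MibR is active.
With repressor MibR bound, *holC* is not transcribed.
So HolC is not produced.
No repressor is bound and NerN is active, so *ulmL* is transcribed.
→ *ulmL* is ON.
Fumarate is absent, so HolB is active.
Rhamnulose is present, so JovZ is inactive.
With repressor HolB bound, *pexB* is not transcribed.
So PexB is not produced.
Fe²⁺ is absent, so MorX is inactive.
With no repressor bound, *dulJ* is transcribed.
→ *dulJ* is ON.
5 of the 5 genes are transcribed.

5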